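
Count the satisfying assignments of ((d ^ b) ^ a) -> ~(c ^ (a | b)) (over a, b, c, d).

12

a | b | c | d | φ
- | - | - | - | -
T | T | T | T | T
T | T | T | F | T
T | T | F | T | F
T | T | F | F | T
T | F | T | T | T
T | F | T | F | T
T | F | F | T | T
T | F | F | F | F
F | T | T | T | T
F | T | T | F | T
F | T | F | T | T
F | T | F | F | F
F | F | T | T | F
F | F | T | F | T
F | F | F | T | T
F | F | F | F | T
The formula is true on 12 of the 16 rows.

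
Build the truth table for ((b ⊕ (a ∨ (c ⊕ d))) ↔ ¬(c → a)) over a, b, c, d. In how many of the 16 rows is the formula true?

8

a  b  c  d  |  (c ⊕ d)  (a ∨ (c ⊕ d))  (b ⊕ (a ∨ (c ⊕ d)))  (c → a)  ¬(c → a)  φ
F  F  F  F  |     F           F                 F              T        F      T
F  F  F  T  |     T           T                 T              T        F      F
F  F  T  F  |     T           T                 T              F        T      T
F  F  T  T  |     F           F                 F              F        T      F
F  T  F  F  |     F           F                 T              T        F      F
F  T  F  T  |     T           T                 F              T        F      T
F  T  T  F  |     T           T                 F              F        T      F
F  T  T  T  |     F           F                 T              F        T      T
T  F  F  F  |     F           T                 T              T        F      F
T  F  F  T  |     T           T                 T              T        F      F
T  F  T  F  |     T           T                 T              T        F      F
T  F  T  T  |     F           T                 T              T        F      F
T  T  F  F  |     F           T                 F              T        F      T
T  T  F  T  |     T           T                 F              T        F      T
T  T  T  F  |     T           T                 F              T        F      T
T  T  T  T  |     F           T                 F              T        F      T
The formula is true on 8 of the 16 rows.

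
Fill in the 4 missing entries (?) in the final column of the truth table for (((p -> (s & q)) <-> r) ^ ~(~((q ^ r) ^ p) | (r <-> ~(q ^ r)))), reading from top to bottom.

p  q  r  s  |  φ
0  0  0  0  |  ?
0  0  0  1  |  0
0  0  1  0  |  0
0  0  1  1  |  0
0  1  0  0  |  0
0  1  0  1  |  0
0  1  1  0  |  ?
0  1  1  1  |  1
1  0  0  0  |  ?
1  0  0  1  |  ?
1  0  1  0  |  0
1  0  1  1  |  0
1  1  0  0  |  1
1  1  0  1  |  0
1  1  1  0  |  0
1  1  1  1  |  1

Row p=0, q=0, r=0, s=0: ((p -> (s & q)) <-> r) = 0, ~(~((q ^ r) ^ p) | (r <-> ~(q ^ r))) = 0, so the formula = 0.
Row p=0, q=1, r=1, s=0: ((p -> (s & q)) <-> r) = 1, ~(~((q ^ r) ^ p) | (r <-> ~(q ^ r))) = 0, so the formula = 1.
Row p=1, q=0, r=0, s=0: ((p -> (s & q)) <-> r) = 1, ~(~((q ^ r) ^ p) | (r <-> ~(q ^ r))) = 1, so the formula = 0.
Row p=1, q=0, r=0, s=1: ((p -> (s & q)) <-> r) = 1, ~(~((q ^ r) ^ p) | (r <-> ~(q ^ r))) = 1, so the formula = 0.

0, 1, 0, 0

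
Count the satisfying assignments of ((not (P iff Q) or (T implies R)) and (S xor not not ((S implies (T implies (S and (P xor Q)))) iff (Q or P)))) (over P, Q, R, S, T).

P | Q | R | S | T || φ
0 | 0 | 0 | 0 | 0 || 0
0 | 0 | 0 | 0 | 1 || 0
0 | 0 | 0 | 1 | 0 || 1
0 | 0 | 0 | 1 | 1 || 0
0 | 0 | 1 | 0 | 0 || 0
0 | 0 | 1 | 0 | 1 || 0
0 | 0 | 1 | 1 | 0 || 1
0 | 0 | 1 | 1 | 1 || 0
0 | 1 | 0 | 0 | 0 || 1
0 | 1 | 0 | 0 | 1 || 1
0 | 1 | 0 | 1 | 0 || 0
0 | 1 | 0 | 1 | 1 || 0
0 | 1 | 1 | 0 | 0 || 1
0 | 1 | 1 | 0 | 1 || 1
0 | 1 | 1 | 1 | 0 || 0
0 | 1 | 1 | 1 | 1 || 0
1 | 0 | 0 | 0 | 0 || 1
1 | 0 | 0 | 0 | 1 || 1
1 | 0 | 0 | 1 | 0 || 0
1 | 0 | 0 | 1 | 1 || 0
1 | 0 | 1 | 0 | 0 || 1
1 | 0 | 1 | 0 | 1 || 1
1 | 0 | 1 | 1 | 0 || 0
1 | 0 | 1 | 1 | 1 || 0
1 | 1 | 0 | 0 | 0 || 1
1 | 1 | 0 | 0 | 1 || 0
1 | 1 | 0 | 1 | 0 || 0
1 | 1 | 0 | 1 | 1 || 0
1 | 1 | 1 | 0 | 0 || 1
1 | 1 | 1 | 0 | 1 || 1
1 | 1 | 1 | 1 | 0 || 0
1 | 1 | 1 | 1 | 1 || 1
The formula is true on 14 of the 32 rows.

14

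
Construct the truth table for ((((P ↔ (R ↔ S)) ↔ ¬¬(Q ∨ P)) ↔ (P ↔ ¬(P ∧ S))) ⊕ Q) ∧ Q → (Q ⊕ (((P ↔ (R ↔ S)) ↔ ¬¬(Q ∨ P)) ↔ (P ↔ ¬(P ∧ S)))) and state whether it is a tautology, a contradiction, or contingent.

tautology

P  Q  R  S  |  (R ↔ S)  (P ↔ (R ↔ S))  (Q ∨ P)  ¬(Q ∨ P)  ¬¬(Q ∨ P)  ((P ↔ (R ↔ S)) ↔ ¬¬(Q ∨ P))  (P ∧ S)  ¬(P ∧ S)  (P ↔ ¬(P ∧ S))  φ
F  F  F  F  |     T           F           F        T          F                   T                  F        T            F         T
F  F  F  T  |     F           T           F        T          F                   F                  F        T            F         T
F  F  T  F  |     F           T           F        T          F                   F                  F        T            F         T
F  F  T  T  |     T           F           F        T          F                   T                  F        T            F         T
F  T  F  F  |     T           F           T        F          T                   F                  F        T            F         T
F  T  F  T  |     F           T           T        F          T                   T                  F        T            F         T
F  T  T  F  |     F           T           T        F          T                   T                  F        T            F         T
F  T  T  T  |     T           F           T        F          T                   F                  F        T            F         T
T  F  F  F  |     T           T           T        F          T                   T                  F        T            T         T
T  F  F  T  |     F           F           T        F          T                   F                  T        F            F         T
T  F  T  F  |     F           F           T        F          T                   F                  F        T            T         T
T  F  T  T  |     T           T           T        F          T                   T                  T        F            F         T
T  T  F  F  |     T           T           T        F          T                   T                  F        T            T         T
T  T  F  T  |     F           F           T        F          T                   F                  T        F            F         T
T  T  T  F  |     F           F           T        F          T                   F                  F        T            T         T
T  T  T  T  |     T           T           T        F          T                   T                  T        F            F         T
Every row is T, so the formula is a tautology.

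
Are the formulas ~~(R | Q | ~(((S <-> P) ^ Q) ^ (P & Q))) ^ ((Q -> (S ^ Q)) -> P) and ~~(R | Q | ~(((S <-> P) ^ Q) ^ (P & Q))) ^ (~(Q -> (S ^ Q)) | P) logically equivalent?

equivalent

P  Q  R  S  |  φ  ψ
0  0  0  0  |  0  0
0  0  0  1  |  1  1
0  0  1  0  |  1  1
0  0  1  1  |  1  1
0  1  0  0  |  1  1
0  1  0  1  |  0  0
0  1  1  0  |  1  1
0  1  1  1  |  0  0
1  0  0  0  |  0  0
1  0  0  1  |  1  1
1  0  1  0  |  0  0
1  0  1  1  |  0  0
1  1  0  0  |  0  0
1  1  0  1  |  0  0
1  1  1  0  |  0  0
1  1  1  1  |  0  0
The columns for φ and ψ agree on every row, so they are logically equivalent.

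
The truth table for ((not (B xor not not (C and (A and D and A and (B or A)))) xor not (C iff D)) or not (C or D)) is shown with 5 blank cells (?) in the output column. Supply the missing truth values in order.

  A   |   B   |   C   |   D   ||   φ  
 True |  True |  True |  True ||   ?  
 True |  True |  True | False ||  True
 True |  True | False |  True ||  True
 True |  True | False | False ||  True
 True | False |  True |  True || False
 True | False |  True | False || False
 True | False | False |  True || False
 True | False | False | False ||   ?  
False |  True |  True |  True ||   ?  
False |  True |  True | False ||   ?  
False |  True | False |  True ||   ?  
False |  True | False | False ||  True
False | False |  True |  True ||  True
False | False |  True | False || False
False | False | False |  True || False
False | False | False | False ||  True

Row A=True, B=True, C=True, D=True: (not (B xor not not (C and (A and D and A and (B or A)))) xor not (C iff D)) = True, not (C or D) = False, so the formula = True.
Row A=True, B=False, C=False, D=False: (not (B xor not not (C and (A and D and A and (B or A)))) xor not (C iff D)) = True, not (C or D) = True, so the formula = True.
Row A=False, B=True, C=True, D=True: (not (B xor not not (C and (A and D and A and (B or A)))) xor not (C iff D)) = False, not (C or D) = False, so the formula = False.
Row A=False, B=True, C=True, D=False: (not (B xor not not (C and (A and D and A and (B or A)))) xor not (C iff D)) = True, not (C or D) = False, so the formula = True.
Row A=False, B=True, C=False, D=True: (not (B xor not not (C and (A and D and A and (B or A)))) xor not (C iff D)) = True, not (C or D) = False, so the formula = True.

True, True, False, True, True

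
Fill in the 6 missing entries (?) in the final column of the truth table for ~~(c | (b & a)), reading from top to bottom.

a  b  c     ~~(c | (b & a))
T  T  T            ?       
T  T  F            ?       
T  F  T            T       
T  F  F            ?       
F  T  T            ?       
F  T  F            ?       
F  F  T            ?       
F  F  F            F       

Row a=T, b=T, c=T: (c | (b & a)) = T, ~(c | (b & a)) = F, so ~~(c | (b & a)) = T.
Row a=T, b=T, c=F: (c | (b & a)) = T, ~(c | (b & a)) = F, so ~~(c | (b & a)) = T.
Row a=T, b=F, c=F: (c | (b & a)) = F, ~(c | (b & a)) = T, so ~~(c | (b & a)) = F.
Row a=F, b=T, c=T: (c | (b & a)) = T, ~(c | (b & a)) = F, so ~~(c | (b & a)) = T.
Row a=F, b=T, c=F: (c | (b & a)) = F, ~(c | (b & a)) = T, so ~~(c | (b & a)) = F.
Row a=F, b=F, c=T: (c | (b & a)) = T, ~(c | (b & a)) = F, so ~~(c | (b & a)) = T.

T, T, F, T, F, T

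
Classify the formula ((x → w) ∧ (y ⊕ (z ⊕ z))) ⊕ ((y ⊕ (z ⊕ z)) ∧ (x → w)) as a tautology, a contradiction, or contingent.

x | y | z | w | φ
- | - | - | - | -
T | T | T | T | F
T | T | T | F | F
T | T | F | T | F
T | T | F | F | F
T | F | T | T | F
T | F | T | F | F
T | F | F | T | F
T | F | F | F | F
F | T | T | T | F
F | T | T | F | F
F | T | F | T | F
F | T | F | F | F
F | F | T | T | F
F | F | T | F | F
F | F | F | T | F
F | F | F | F | F
Every row is F, so the formula is a contradiction.

contradiction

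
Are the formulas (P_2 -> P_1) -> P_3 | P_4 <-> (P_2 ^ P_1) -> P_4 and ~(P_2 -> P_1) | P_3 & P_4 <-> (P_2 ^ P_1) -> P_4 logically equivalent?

 P_1  |  P_2  |  P_3  |  P_4  ||   φ   |   ψ  
 True |  True |  True |  True ||  True |  True
 True |  True |  True | False ||  True | False
 True |  True | False |  True ||  True | False
 True |  True | False | False || False | False
 True | False |  True |  True ||  True |  True
 True | False |  True | False || False |  True
 True | False | False |  True ||  True | False
 True | False | False | False ||  True |  True
False |  True |  True |  True ||  True |  True
False |  True |  True | False || False | False
False |  True | False |  True ||  True |  True
False |  True | False | False || False | False
False | False |  True |  True ||  True |  True
False | False |  True | False ||  True | False
False | False | False |  True ||  True | False
False | False | False | False || False | False
The columns differ at P_1=True, P_2=True, P_3=True, P_4=False (φ=True, ψ=False), so they are not equivalent.

not equivalent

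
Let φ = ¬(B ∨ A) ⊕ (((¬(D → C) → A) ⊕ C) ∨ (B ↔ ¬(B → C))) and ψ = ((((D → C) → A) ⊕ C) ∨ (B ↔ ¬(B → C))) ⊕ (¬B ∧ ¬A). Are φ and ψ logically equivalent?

  A   |   B   |   C   |   D   |   φ   |   ψ  
----- | ----- | ----- | ----- | ----- | -----
 True |  True |  True |  True | False | False
 True |  True |  True | False | False | False
 True |  True | False |  True |  True |  True
 True |  True | False | False |  True |  True
 True | False |  True |  True |  True |  True
 True | False |  True | False |  True |  True
 True | False | False |  True |  True |  True
 True | False | False | False |  True |  True
False |  True |  True |  True | False |  True
False |  True |  True | False | False |  True
False |  True | False |  True |  True |  True
False |  True | False | False |  True |  True
False | False |  True |  True | False | False
False | False |  True | False | False | False
False | False | False |  True | False | False
False | False | False | False | False | False
The columns differ at A=False, B=True, C=True, D=True (φ=False, ψ=True), so they are not equivalent.

not equivalent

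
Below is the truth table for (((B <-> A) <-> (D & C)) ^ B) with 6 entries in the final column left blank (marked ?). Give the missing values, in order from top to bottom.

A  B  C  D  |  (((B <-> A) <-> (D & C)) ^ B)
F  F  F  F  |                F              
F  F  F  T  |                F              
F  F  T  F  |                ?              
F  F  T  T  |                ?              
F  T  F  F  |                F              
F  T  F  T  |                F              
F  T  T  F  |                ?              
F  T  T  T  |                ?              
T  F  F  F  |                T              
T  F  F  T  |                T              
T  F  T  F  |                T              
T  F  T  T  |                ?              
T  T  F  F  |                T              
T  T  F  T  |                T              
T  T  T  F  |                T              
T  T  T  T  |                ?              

Row A=F, B=F, C=T, D=F: ((B <-> A) <-> (D & C)) = F, so (((B <-> A) <-> (D & C)) ^ B) = F.
Row A=F, B=F, C=T, D=T: ((B <-> A) <-> (D & C)) = T, so (((B <-> A) <-> (D & C)) ^ B) = T.
Row A=F, B=T, C=T, D=F: ((B <-> A) <-> (D & C)) = T, so (((B <-> A) <-> (D & C)) ^ B) = F.
Row A=F, B=T, C=T, D=T: ((B <-> A) <-> (D & C)) = F, so (((B <-> A) <-> (D & C)) ^ B) = T.
Row A=T, B=F, C=T, D=T: ((B <-> A) <-> (D & C)) = F, so (((B <-> A) <-> (D & C)) ^ B) = F.
Row A=T, B=T, C=T, D=T: ((B <-> A) <-> (D & C)) = T, so (((B <-> A) <-> (D & C)) ^ B) = F.

F, T, F, T, F, F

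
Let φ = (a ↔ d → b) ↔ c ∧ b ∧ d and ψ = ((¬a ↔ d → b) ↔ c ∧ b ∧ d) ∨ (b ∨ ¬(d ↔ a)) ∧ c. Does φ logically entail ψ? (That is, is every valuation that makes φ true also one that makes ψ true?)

no

a | b | c | d || φ | ψ
T | T | T | T || T | T
T | T | T | F || F | T
T | T | F | T || F | T
T | T | F | F || F | T
T | F | T | T || T | F
T | F | T | F || F | T
T | F | F | T || T | F
T | F | F | F || F | T
F | T | T | T || F | T
F | T | T | F || T | T
F | T | F | T || T | F
F | T | F | F || T | F
F | F | T | T || F | T
F | F | T | F || T | F
F | F | F | T || F | T
F | F | F | F || T | F
At a=T, b=F, c=T, d=T we have φ true but ψ false, so φ does not entail ψ.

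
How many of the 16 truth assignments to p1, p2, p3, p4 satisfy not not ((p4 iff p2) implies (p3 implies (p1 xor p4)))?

p1 | p2 | p3 | p4 | φ
-- | -- | -- | -- | -
T  | T  | T  | T  | F
T  | T  | T  | F  | T
T  | T  | F  | T  | T
T  | T  | F  | F  | T
T  | F  | T  | T  | T
T  | F  | T  | F  | T
T  | F  | F  | T  | T
T  | F  | F  | F  | T
F  | T  | T  | T  | T
F  | T  | T  | F  | T
F  | T  | F  | T  | T
F  | T  | F  | F  | T
F  | F  | T  | T  | T
F  | F  | T  | F  | F
F  | F  | F  | T  | T
F  | F  | F  | F  | T
The formula is true on 14 of the 16 rows.

14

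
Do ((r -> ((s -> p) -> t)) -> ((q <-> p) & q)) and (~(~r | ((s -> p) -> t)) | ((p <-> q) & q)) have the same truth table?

p | q | r | s | t | φ | ψ
- | - | - | - | - | - | -
1 | 1 | 1 | 1 | 1 | 1 | 1
1 | 1 | 1 | 1 | 0 | 1 | 1
1 | 1 | 1 | 0 | 1 | 1 | 1
1 | 1 | 1 | 0 | 0 | 1 | 1
1 | 1 | 0 | 1 | 1 | 1 | 1
1 | 1 | 0 | 1 | 0 | 1 | 1
1 | 1 | 0 | 0 | 1 | 1 | 1
1 | 1 | 0 | 0 | 0 | 1 | 1
1 | 0 | 1 | 1 | 1 | 0 | 0
1 | 0 | 1 | 1 | 0 | 1 | 1
1 | 0 | 1 | 0 | 1 | 0 | 0
1 | 0 | 1 | 0 | 0 | 1 | 1
1 | 0 | 0 | 1 | 1 | 0 | 0
1 | 0 | 0 | 1 | 0 | 0 | 0
1 | 0 | 0 | 0 | 1 | 0 | 0
1 | 0 | 0 | 0 | 0 | 0 | 0
0 | 1 | 1 | 1 | 1 | 0 | 0
0 | 1 | 1 | 1 | 0 | 0 | 0
0 | 1 | 1 | 0 | 1 | 0 | 0
0 | 1 | 1 | 0 | 0 | 1 | 1
0 | 1 | 0 | 1 | 1 | 0 | 0
0 | 1 | 0 | 1 | 0 | 0 | 0
0 | 1 | 0 | 0 | 1 | 0 | 0
0 | 1 | 0 | 0 | 0 | 0 | 0
0 | 0 | 1 | 1 | 1 | 0 | 0
0 | 0 | 1 | 1 | 0 | 0 | 0
0 | 0 | 1 | 0 | 1 | 0 | 0
0 | 0 | 1 | 0 | 0 | 1 | 1
0 | 0 | 0 | 1 | 1 | 0 | 0
0 | 0 | 0 | 1 | 0 | 0 | 0
0 | 0 | 0 | 0 | 1 | 0 | 0
0 | 0 | 0 | 0 | 0 | 0 | 0
The columns for φ and ψ agree on every row, so they are logically equivalent.

equivalent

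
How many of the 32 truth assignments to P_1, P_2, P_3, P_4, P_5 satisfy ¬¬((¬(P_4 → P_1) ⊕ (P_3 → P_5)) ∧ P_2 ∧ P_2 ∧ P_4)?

P_1  P_2  P_3  P_4  P_5  |  φ
 0    0    0    0    0   |  0
 0    0    0    0    1   |  0
 0    0    0    1    0   |  0
 0    0    0    1    1   |  0
 0    0    1    0    0   |  0
 0    0    1    0    1   |  0
 0    0    1    1    0   |  0
 0    0    1    1    1   |  0
 0    1    0    0    0   |  0
 0    1    0    0    1   |  0
 0    1    0    1    0   |  0
 0    1    0    1    1   |  0
 0    1    1    0    0   |  0
 0    1    1    0    1   |  0
 0    1    1    1    0   |  1
 0    1    1    1    1   |  0
 1    0    0    0    0   |  0
 1    0    0    0    1   |  0
 1    0    0    1    0   |  0
 1    0    0    1    1   |  0
 1    0    1    0    0   |  0
 1    0    1    0    1   |  0
 1    0    1    1    0   |  0
 1    0    1    1    1   |  0
 1    1    0    0    0   |  0
 1    1    0    0    1   |  0
 1    1    0    1    0   |  1
 1    1    0    1    1   |  1
 1    1    1    0    0   |  0
 1    1    1    0    1   |  0
 1    1    1    1    0   |  0
 1    1    1    1    1   |  1
The formula is true on 4 of the 32 rows.

4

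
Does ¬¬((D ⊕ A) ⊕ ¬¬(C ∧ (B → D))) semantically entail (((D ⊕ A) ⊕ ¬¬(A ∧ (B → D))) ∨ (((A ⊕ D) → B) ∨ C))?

no

A | B | C | D | φ | ψ
- | - | - | - | - | -
F | F | F | F | F | T
F | F | F | T | T | T
F | F | T | F | T | T
F | F | T | T | F | T
F | T | F | F | F | T
F | T | F | T | T | T
F | T | T | F | F | T
F | T | T | T | F | T
T | F | F | F | T | F
T | F | F | T | F | T
T | F | T | F | F | T
T | F | T | T | T | T
T | T | F | F | T | T
T | T | F | T | F | T
T | T | T | F | T | T
T | T | T | T | T | T
At A=T, B=F, C=F, D=F we have φ true but ψ false, so φ does not entail ψ.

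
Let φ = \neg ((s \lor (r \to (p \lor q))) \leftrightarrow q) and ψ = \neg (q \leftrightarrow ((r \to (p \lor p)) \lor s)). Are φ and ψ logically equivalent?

not equivalent

p | q | r | s || φ | ψ
F | F | F | F || T | T
F | F | F | T || T | T
F | F | T | F || F | F
F | F | T | T || T | T
F | T | F | F || F | F
F | T | F | T || F | F
F | T | T | F || F | T
F | T | T | T || F | F
T | F | F | F || T | T
T | F | F | T || T | T
T | F | T | F || T | T
T | F | T | T || T | T
T | T | F | F || F | F
T | T | F | T || F | F
T | T | T | F || F | F
T | T | T | T || F | F
The columns differ at p=F, q=T, r=T, s=F (φ=F, ψ=T), so they are not equivalent.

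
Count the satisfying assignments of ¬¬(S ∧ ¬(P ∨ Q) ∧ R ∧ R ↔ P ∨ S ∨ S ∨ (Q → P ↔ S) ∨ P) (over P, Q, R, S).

P | Q | R | S | φ
- | - | - | - | -
T | T | T | T | F
T | T | T | F | F
T | T | F | T | F
T | T | F | F | F
T | F | T | T | F
T | F | T | F | F
T | F | F | T | F
T | F | F | F | F
F | T | T | T | F
F | T | T | F | F
F | T | F | T | F
F | T | F | F | F
F | F | T | T | T
F | F | T | F | T
F | F | F | T | F
F | F | F | F | T
The formula is true on 3 of the 16 rows.

3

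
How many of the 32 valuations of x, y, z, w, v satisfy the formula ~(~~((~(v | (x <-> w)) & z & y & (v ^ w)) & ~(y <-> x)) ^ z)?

x  y  z  w  v  |  φ
T  T  T  T  T  |  F
T  T  T  T  F  |  F
T  T  T  F  T  |  F
T  T  T  F  F  |  F
T  T  F  T  T  |  T
T  T  F  T  F  |  T
T  T  F  F  T  |  T
T  T  F  F  F  |  T
T  F  T  T  T  |  F
T  F  T  T  F  |  F
T  F  T  F  T  |  F
T  F  T  F  F  |  F
T  F  F  T  T  |  T
T  F  F  T  F  |  T
T  F  F  F  T  |  T
T  F  F  F  F  |  T
F  T  T  T  T  |  F
F  T  T  T  F  |  T
F  T  T  F  T  |  F
F  T  T  F  F  |  F
F  T  F  T  T  |  T
F  T  F  T  F  |  T
F  T  F  F  T  |  T
F  T  F  F  F  |  T
F  F  T  T  T  |  F
F  F  T  T  F  |  F
F  F  T  F  T  |  F
F  F  T  F  F  |  F
F  F  F  T  T  |  T
F  F  F  T  F  |  T
F  F  F  F  T  |  T
F  F  F  F  F  |  T
The formula is true on 17 of the 32 rows.

17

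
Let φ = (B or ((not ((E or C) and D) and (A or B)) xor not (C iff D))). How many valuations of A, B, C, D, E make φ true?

A | B | C | D | E | φ
- | - | - | - | - | -
1 | 1 | 1 | 1 | 1 | 1
1 | 1 | 1 | 1 | 0 | 1
1 | 1 | 1 | 0 | 1 | 1
1 | 1 | 1 | 0 | 0 | 1
1 | 1 | 0 | 1 | 1 | 1
1 | 1 | 0 | 1 | 0 | 1
1 | 1 | 0 | 0 | 1 | 1
1 | 1 | 0 | 0 | 0 | 1
1 | 0 | 1 | 1 | 1 | 0
1 | 0 | 1 | 1 | 0 | 0
1 | 0 | 1 | 0 | 1 | 0
1 | 0 | 1 | 0 | 0 | 0
1 | 0 | 0 | 1 | 1 | 1
1 | 0 | 0 | 1 | 0 | 0
1 | 0 | 0 | 0 | 1 | 1
1 | 0 | 0 | 0 | 0 | 1
0 | 1 | 1 | 1 | 1 | 1
0 | 1 | 1 | 1 | 0 | 1
0 | 1 | 1 | 0 | 1 | 1
0 | 1 | 1 | 0 | 0 | 1
0 | 1 | 0 | 1 | 1 | 1
0 | 1 | 0 | 1 | 0 | 1
0 | 1 | 0 | 0 | 1 | 1
0 | 1 | 0 | 0 | 0 | 1
0 | 0 | 1 | 1 | 1 | 0
0 | 0 | 1 | 1 | 0 | 0
0 | 0 | 1 | 0 | 1 | 1
0 | 0 | 1 | 0 | 0 | 1
0 | 0 | 0 | 1 | 1 | 1
0 | 0 | 0 | 1 | 0 | 1
0 | 0 | 0 | 0 | 1 | 0
0 | 0 | 0 | 0 | 0 | 0
The formula is true on 23 of the 32 rows.

23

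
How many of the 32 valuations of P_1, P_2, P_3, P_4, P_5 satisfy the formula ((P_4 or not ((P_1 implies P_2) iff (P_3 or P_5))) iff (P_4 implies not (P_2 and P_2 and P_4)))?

14

 P_1  |  P_2  |  P_3  |  P_4  |  P_5  ||   φ  
 True |  True |  True |  True |  True || False
 True |  True |  True |  True | False || False
 True |  True |  True | False |  True || False
 True |  True |  True | False | False || False
 True |  True | False |  True |  True || False
 True |  True | False |  True | False || False
 True |  True | False | False |  True || False
 True |  True | False | False | False ||  True
 True | False |  True |  True |  True ||  True
 True | False |  True |  True | False ||  True
 True | False |  True | False |  True ||  True
 True | False |  True | False | False ||  True
 True | False | False |  True |  True ||  True
 True | False | False |  True | False ||  True
 True | False | False | False |  True ||  True
 True | False | False | False | False || False
False |  True |  True |  True |  True || False
False |  True |  True |  True | False || False
False |  True |  True | False |  True || False
False |  True |  True | False | False || False
False |  True | False |  True |  True || False
False |  True | False |  True | False || False
False |  True | False | False |  True || False
False |  True | False | False | False ||  True
False | False |  True |  True |  True ||  True
False | False |  True |  True | False ||  True
False | False |  True | False |  True || False
False | False |  True | False | False || False
False | False | False |  True |  True ||  True
False | False | False |  True | False ||  True
False | False | False | False |  True || False
False | False | False | False | False ||  True
The formula is true on 14 of the 32 rows.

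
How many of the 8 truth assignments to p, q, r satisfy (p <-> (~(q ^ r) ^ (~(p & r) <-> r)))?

4

p | q | r || (q ^ r) | ~(q ^ r) | (p & r) | ~(p & r) | (~(p & r) <-> r) | φ
0 | 0 | 0 ||    0    |    1     |    0    |    1     |        0         | 0
0 | 0 | 1 ||    1    |    0     |    0    |    1     |        1         | 0
0 | 1 | 0 ||    1    |    0     |    0    |    1     |        0         | 1
0 | 1 | 1 ||    0    |    1     |    0    |    1     |        1         | 1
1 | 0 | 0 ||    0    |    1     |    0    |    1     |        0         | 1
1 | 0 | 1 ||    1    |    0     |    1    |    0     |        0         | 0
1 | 1 | 0 ||    1    |    0     |    0    |    1     |        0         | 0
1 | 1 | 1 ||    0    |    1     |    1    |    0     |        0         | 1
The formula is true on 4 of the 8 rows.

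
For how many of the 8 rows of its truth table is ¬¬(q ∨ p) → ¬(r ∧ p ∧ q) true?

7

p  q  r  |  (q ∨ p)  ¬(q ∨ p)  ¬¬(q ∨ p)  (r ∧ p ∧ q)  ¬(r ∧ p ∧ q)  (¬¬(q ∨ p) → ¬(r ∧ p ∧ q))
F  F  F  |     F        T          F           F            T                    T             
F  F  T  |     F        T          F           F            T                    T             
F  T  F  |     T        F          T           F            T                    T             
F  T  T  |     T        F          T           F            T                    T             
T  F  F  |     T        F          T           F            T                    T             
T  F  T  |     T        F          T           F            T                    T             
T  T  F  |     T        F          T           F            T                    T             
T  T  T  |     T        F          T           T            F                    F             
The formula is true on 7 of the 8 rows.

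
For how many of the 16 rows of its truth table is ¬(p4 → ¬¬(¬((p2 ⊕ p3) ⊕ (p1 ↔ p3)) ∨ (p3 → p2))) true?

1

p1 | p2 | p3 | p4 | φ
-- | -- | -- | -- | -
T  | T  | T  | T  | F
T  | T  | T  | F  | F
T  | T  | F  | T  | F
T  | T  | F  | F  | F
T  | F  | T  | T  | F
T  | F  | T  | F  | F
T  | F  | F  | T  | F
T  | F  | F  | F  | F
F  | T  | T  | T  | F
F  | T  | T  | F  | F
F  | T  | F  | T  | F
F  | T  | F  | F  | F
F  | F  | T  | T  | T
F  | F  | T  | F  | F
F  | F  | F  | T  | F
F  | F  | F  | F  | F
The formula is true on 1 of the 16 rows.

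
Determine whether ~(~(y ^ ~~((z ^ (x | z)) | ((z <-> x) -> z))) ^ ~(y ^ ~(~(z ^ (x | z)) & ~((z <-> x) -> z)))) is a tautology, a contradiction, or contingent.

tautology

x  y  z     (x | z)  (z ^ (x | z))  (z <-> x)  ((z <-> x) -> z)  ~(z ^ (x | z))  ~((z <-> x) -> z)  φ
F  F  F        F           F            T             F                T                 T          T
F  F  T        T           F            F             T                T                 F          T
F  T  F        F           F            T             F                T                 T          T
F  T  T        T           F            F             T                T                 F          T
T  F  F        T           T            F             T                F                 F          T
T  F  T        T           F            T             T                T                 F          T
T  T  F        T           T            F             T                F                 F          T
T  T  T        T           F            T             T                T                 F          T
Every row is T, so the formula is a tautology.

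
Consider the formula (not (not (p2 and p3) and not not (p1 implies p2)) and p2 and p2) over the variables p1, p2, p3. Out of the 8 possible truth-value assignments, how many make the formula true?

p1 | p2 | p3 || φ
T  | T  | T  || T
T  | T  | F  || F
T  | F  | T  || F
T  | F  | F  || F
F  | T  | T  || T
F  | T  | F  || F
F  | F  | T  || F
F  | F  | F  || F
The formula is true on 2 of the 8 rows.

2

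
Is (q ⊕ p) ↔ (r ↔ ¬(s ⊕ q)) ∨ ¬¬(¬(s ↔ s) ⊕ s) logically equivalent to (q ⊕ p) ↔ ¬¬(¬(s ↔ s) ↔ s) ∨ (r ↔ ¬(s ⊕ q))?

not equivalent

p  q  r  s  |  φ  ψ
0  0  0  0  |  1  0
0  0  0  1  |  0  0
0  0  1  0  |  0  0
0  0  1  1  |  0  1
0  1  0  0  |  1  1
0  1  0  1  |  1  0
0  1  1  0  |  0  1
0  1  1  1  |  1  1
1  0  0  0  |  0  1
1  0  0  1  |  1  1
1  0  1  0  |  1  1
1  0  1  1  |  1  0
1  1  0  0  |  0  0
1  1  0  1  |  0  1
1  1  1  0  |  1  0
1  1  1  1  |  0  0
The columns differ at p=0, q=0, r=0, s=0 (φ=1, ψ=0), so they are not equivalent.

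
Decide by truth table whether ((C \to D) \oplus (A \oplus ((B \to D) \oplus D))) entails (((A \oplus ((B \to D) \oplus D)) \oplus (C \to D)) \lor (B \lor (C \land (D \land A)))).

A | B | C | D | φ | ψ
- | - | - | - | - | -
T | T | T | T | F | T
T | T | T | F | T | T
T | T | F | T | F | T
T | T | F | F | F | T
T | F | T | T | F | T
T | F | T | F | F | F
T | F | F | T | F | F
T | F | F | F | T | T
F | T | T | T | T | T
F | T | T | F | F | T
F | T | F | T | T | T
F | T | F | F | T | T
F | F | T | T | T | T
F | F | T | F | T | T
F | F | F | T | T | T
F | F | F | F | F | F
In every row where φ is true, ψ is also true, so φ ⊨ ψ.

yes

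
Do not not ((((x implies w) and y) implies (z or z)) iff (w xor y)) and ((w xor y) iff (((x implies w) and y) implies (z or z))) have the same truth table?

equivalent

x  y  z  w  |  φ  ψ
T  T  T  T  |  F  F
T  T  T  F  |  T  T
T  T  F  T  |  T  T
T  T  F  F  |  T  T
T  F  T  T  |  T  T
T  F  T  F  |  F  F
T  F  F  T  |  T  T
T  F  F  F  |  F  F
F  T  T  T  |  F  F
F  T  T  F  |  T  T
F  T  F  T  |  T  T
F  T  F  F  |  F  F
F  F  T  T  |  T  T
F  F  T  F  |  F  F
F  F  F  T  |  T  T
F  F  F  F  |  F  F
The columns for φ and ψ agree on every row, so they are logically equivalent.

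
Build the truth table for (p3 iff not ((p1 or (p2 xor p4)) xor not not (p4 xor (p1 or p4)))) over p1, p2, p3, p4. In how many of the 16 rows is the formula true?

8

  p1  |   p2  |   p3  |   p4  |   φ  
----- | ----- | ----- | ----- | -----
False | False | False | False | False
False | False | False |  True |  True
False | False |  True | False |  True
False | False |  True |  True | False
False |  True | False | False |  True
False |  True | False |  True | False
False |  True |  True | False | False
False |  True |  True |  True |  True
 True | False | False | False | False
 True | False | False |  True |  True
 True | False |  True | False |  True
 True | False |  True |  True | False
 True |  True | False | False | False
 True |  True | False |  True |  True
 True |  True |  True | False |  True
 True |  True |  True |  True | False
The formula is true on 8 of the 16 rows.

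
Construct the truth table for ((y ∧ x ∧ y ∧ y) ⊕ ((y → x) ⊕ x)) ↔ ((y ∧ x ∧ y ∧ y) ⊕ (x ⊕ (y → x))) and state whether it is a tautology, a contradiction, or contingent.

x | y | (y ∧ x ∧ y ∧ y) | (y → x) | ((y → x) ⊕ x) | (x ⊕ (y → x)) | φ
- | - | --------------- | ------- | ------------- | ------------- | -
1 | 1 |        1        |    1    |       0       |       0       | 1
1 | 0 |        0        |    1    |       0       |       0       | 1
0 | 1 |        0        |    0    |       0       |       0       | 1
0 | 0 |        0        |    1    |       1       |       1       | 1
Every row is 1, so the formula is a tautology.

tautology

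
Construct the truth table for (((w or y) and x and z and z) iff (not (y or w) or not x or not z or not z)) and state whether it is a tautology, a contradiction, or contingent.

x | y | z | w || φ
0 | 0 | 0 | 0 || 0
0 | 0 | 0 | 1 || 0
0 | 0 | 1 | 0 || 0
0 | 0 | 1 | 1 || 0
0 | 1 | 0 | 0 || 0
0 | 1 | 0 | 1 || 0
0 | 1 | 1 | 0 || 0
0 | 1 | 1 | 1 || 0
1 | 0 | 0 | 0 || 0
1 | 0 | 0 | 1 || 0
1 | 0 | 1 | 0 || 0
1 | 0 | 1 | 1 || 0
1 | 1 | 0 | 0 || 0
1 | 1 | 0 | 1 || 0
1 | 1 | 1 | 0 || 0
1 | 1 | 1 | 1 || 0
Every row is 0, so the formula is a contradiction.

contradiction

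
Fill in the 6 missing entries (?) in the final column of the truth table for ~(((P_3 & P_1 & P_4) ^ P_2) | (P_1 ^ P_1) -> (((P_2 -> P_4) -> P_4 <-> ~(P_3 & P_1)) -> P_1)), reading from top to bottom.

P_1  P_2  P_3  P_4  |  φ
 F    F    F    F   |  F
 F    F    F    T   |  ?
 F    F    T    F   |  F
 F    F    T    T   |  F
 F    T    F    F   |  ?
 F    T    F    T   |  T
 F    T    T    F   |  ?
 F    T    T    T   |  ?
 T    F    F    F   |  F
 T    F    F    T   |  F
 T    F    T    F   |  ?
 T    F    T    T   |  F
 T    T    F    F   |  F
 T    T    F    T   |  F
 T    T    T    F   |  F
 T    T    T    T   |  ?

F, T, T, T, F, F

Row 2: (((P_3 & P_1 & P_4) ^ P_2) | (P_1 ^ P_1)) = F, (((P_2 -> P_4) -> P_4 <-> ~(P_3 & P_1)) -> P_1) = F, (((P_3 & P_1 & P_4) ^ P_2) | (P_1 ^ P_1) -> (((P_2 -> P_4) -> P_4 <-> ~(P_3 & P_1)) -> P_1)) = T, so the formula = F.
Row 5: (((P_3 & P_1 & P_4) ^ P_2) | (P_1 ^ P_1)) = T, (((P_2 -> P_4) -> P_4 <-> ~(P_3 & P_1)) -> P_1) = F, (((P_3 & P_1 & P_4) ^ P_2) | (P_1 ^ P_1) -> (((P_2 -> P_4) -> P_4 <-> ~(P_3 & P_1)) -> P_1)) = F, so the formula = T.
Row 7: (((P_3 & P_1 & P_4) ^ P_2) | (P_1 ^ P_1)) = T, (((P_2 -> P_4) -> P_4 <-> ~(P_3 & P_1)) -> P_1) = F, (((P_3 & P_1 & P_4) ^ P_2) | (P_1 ^ P_1) -> (((P_2 -> P_4) -> P_4 <-> ~(P_3 & P_1)) -> P_1)) = F, so the formula = T.
Row 8: (((P_3 & P_1 & P_4) ^ P_2) | (P_1 ^ P_1)) = T, (((P_2 -> P_4) -> P_4 <-> ~(P_3 & P_1)) -> P_1) = F, (((P_3 & P_1 & P_4) ^ P_2) | (P_1 ^ P_1) -> (((P_2 -> P_4) -> P_4 <-> ~(P_3 & P_1)) -> P_1)) = F, so the formula = T.
Row 11: (((P_3 & P_1 & P_4) ^ P_2) | (P_1 ^ P_1)) = F, (((P_2 -> P_4) -> P_4 <-> ~(P_3 & P_1)) -> P_1) = T, (((P_3 & P_1 & P_4) ^ P_2) | (P_1 ^ P_1) -> (((P_2 -> P_4) -> P_4 <-> ~(P_3 & P_1)) -> P_1)) = T, so the formula = F.
Row 16: (((P_3 & P_1 & P_4) ^ P_2) | (P_1 ^ P_1)) = F, (((P_2 -> P_4) -> P_4 <-> ~(P_3 & P_1)) -> P_1) = T, (((P_3 & P_1 & P_4) ^ P_2) | (P_1 ^ P_1) -> (((P_2 -> P_4) -> P_4 <-> ~(P_3 & P_1)) -> P_1)) = T, so the formula = F.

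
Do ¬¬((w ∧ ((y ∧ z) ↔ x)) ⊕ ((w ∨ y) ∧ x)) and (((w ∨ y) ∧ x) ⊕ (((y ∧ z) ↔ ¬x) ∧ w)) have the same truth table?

x | y | z | w || φ | ψ
F | F | F | F || F | F
F | F | F | T || T | F
F | F | T | F || F | F
F | F | T | T || T | F
F | T | F | F || F | F
F | T | F | T || T | F
F | T | T | F || F | F
F | T | T | T || F | T
T | F | F | F || F | F
T | F | F | T || T | F
T | F | T | F || F | F
T | F | T | T || T | F
T | T | F | F || T | T
T | T | F | T || T | F
T | T | T | F || T | T
T | T | T | T || F | T
The columns differ at x=F, y=F, z=F, w=T (φ=T, ψ=F), so they are not equivalent.

not equivalent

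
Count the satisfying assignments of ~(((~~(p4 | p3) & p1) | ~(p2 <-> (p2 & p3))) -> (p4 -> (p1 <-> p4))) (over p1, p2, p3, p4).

p1  p2  p3  p4     (p4 | p3)  ~(p4 | p3)  ~~(p4 | p3)  (~~(p4 | p3) & p1)  (p2 & p3)  (p2 <-> (p2 & p3))  ~(p2 <-> (p2 & p3))  (p1 <-> p4)  (p4 -> (p1 <-> p4))  φ
T   T   T   T          T          F            T               T               T              T                    F                T                T           F
T   T   T   F          T          F            T               T               T              T                    F                F                T           F
T   T   F   T          T          F            T               T               F              F                    T                T                T           F
T   T   F   F          F          T            F               F               F              F                    T                F                T           F
T   F   T   T          T          F            T               T               F              T                    F                T                T           F
T   F   T   F          T          F            T               T               F              T                    F                F                T           F
T   F   F   T          T          F            T               T               F              T                    F                T                T           F
T   F   F   F          F          T            F               F               F              T                    F                F                T           F
F   T   T   T          T          F            T               F               T              T                    F                F                F           F
F   T   T   F          T          F            T               F               T              T                    F                T                T           F
F   T   F   T          T          F            T               F               F              F                    T                F                F           T
F   T   F   F          F          T            F               F               F              F                    T                T                T           F
F   F   T   T          T          F            T               F               F              T                    F                F                F           F
F   F   T   F          T          F            T               F               F              T                    F                T                T           F
F   F   F   T          T          F            T               F               F              T                    F                F                F           F
F   F   F   F          F          T            F               F               F              T                    F                T                T           F
The formula is true on 1 of the 16 rows.

1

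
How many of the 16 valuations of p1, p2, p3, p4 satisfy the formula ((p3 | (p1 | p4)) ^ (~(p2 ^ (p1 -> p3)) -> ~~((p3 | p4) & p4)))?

4

p1  p2  p3  p4     (p1 | p4)  (p3 | (p1 | p4))  (p1 -> p3)  (p2 ^ (p1 -> p3))  ~(p2 ^ (p1 -> p3))  (p3 | p4)  ((p3 | p4) & p4)  ~((p3 | p4) & p4)  ~~((p3 | p4) & p4)  φ
F   F   F   F          F             F              T               T                  F               F             F                  T                  F           T
F   F   F   T          T             T              T               T                  F               T             T                  F                  T           F
F   F   T   F          F             T              T               T                  F               T             F                  T                  F           F
F   F   T   T          T             T              T               T                  F               T             T                  F                  T           F
F   T   F   F          F             F              T               F                  T               F             F                  T                  F           F
F   T   F   T          T             T              T               F                  T               T             T                  F                  T           F
F   T   T   F          F             T              T               F                  T               T             F                  T                  F           T
F   T   T   T          T             T              T               F                  T               T             T                  F                  T           F
T   F   F   F          T             T              F               F                  T               F             F                  T                  F           T
T   F   F   T          T             T              F               F                  T               T             T                  F                  T           F
T   F   T   F          T             T              T               T                  F               T             F                  T                  F           F
T   F   T   T          T             T              T               T                  F               T             T                  F                  T           F
T   T   F   F          T             T              F               T                  F               F             F                  T                  F           F
T   T   F   T          T             T              F               T                  F               T             T                  F                  T           F
T   T   T   F          T             T              T               F                  T               T             F                  T                  F           T
T   T   T   T          T             T              T               F                  T               T             T                  F                  T           F
The formula is true on 4 of the 16 rows.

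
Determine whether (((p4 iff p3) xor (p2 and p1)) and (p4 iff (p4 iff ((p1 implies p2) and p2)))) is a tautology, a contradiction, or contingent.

contingent

p1 | p2 | p3 | p4 | φ
-- | -- | -- | -- | -
F  | F  | F  | F  | F
F  | F  | F  | T  | F
F  | F  | T  | F  | F
F  | F  | T  | T  | F
F  | T  | F  | F  | T
F  | T  | F  | T  | F
F  | T  | T  | F  | F
F  | T  | T  | T  | T
T  | F  | F  | F  | F
T  | F  | F  | T  | F
T  | F  | T  | F  | F
T  | F  | T  | T  | F
T  | T  | F  | F  | F
T  | T  | F  | T  | T
T  | T  | T  | F  | T
T  | T  | T  | T  | F
4 of 16 rows are T, so the formula is contingent.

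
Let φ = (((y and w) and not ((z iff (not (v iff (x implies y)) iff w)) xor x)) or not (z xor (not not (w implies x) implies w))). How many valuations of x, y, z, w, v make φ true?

18

x | y | z | w | v | φ
- | - | - | - | - | -
1 | 1 | 1 | 1 | 1 | 1
1 | 1 | 1 | 1 | 0 | 1
1 | 1 | 1 | 0 | 1 | 0
1 | 1 | 1 | 0 | 0 | 0
1 | 1 | 0 | 1 | 1 | 1
1 | 1 | 0 | 1 | 0 | 0
1 | 1 | 0 | 0 | 1 | 1
1 | 1 | 0 | 0 | 0 | 1
1 | 0 | 1 | 1 | 1 | 1
1 | 0 | 1 | 1 | 0 | 1
1 | 0 | 1 | 0 | 1 | 0
1 | 0 | 1 | 0 | 0 | 0
1 | 0 | 0 | 1 | 1 | 0
1 | 0 | 0 | 1 | 0 | 0
1 | 0 | 0 | 0 | 1 | 1
1 | 0 | 0 | 0 | 0 | 1
0 | 1 | 1 | 1 | 1 | 1
0 | 1 | 1 | 1 | 0 | 1
0 | 1 | 1 | 0 | 1 | 0
0 | 1 | 1 | 0 | 0 | 0
0 | 1 | 0 | 1 | 1 | 0
0 | 1 | 0 | 1 | 0 | 1
0 | 1 | 0 | 0 | 1 | 1
0 | 1 | 0 | 0 | 0 | 1
0 | 0 | 1 | 1 | 1 | 1
0 | 0 | 1 | 1 | 0 | 1
0 | 0 | 1 | 0 | 1 | 0
0 | 0 | 1 | 0 | 0 | 0
0 | 0 | 0 | 1 | 1 | 0
0 | 0 | 0 | 1 | 0 | 0
0 | 0 | 0 | 0 | 1 | 1
0 | 0 | 0 | 0 | 0 | 1
The formula is true on 18 of the 32 rows.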